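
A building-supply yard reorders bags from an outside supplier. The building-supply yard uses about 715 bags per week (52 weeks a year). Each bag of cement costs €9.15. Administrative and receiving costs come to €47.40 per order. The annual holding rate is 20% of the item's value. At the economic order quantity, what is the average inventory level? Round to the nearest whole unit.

Average inventory ≈ 694 bags

Annual demand D = 715 × 52 = 37,180.
Holding cost H = 0.20 × €9.15 = €1.8300 per unit per year.
EOQ = √(2DS/H) = √(2 × 37,180 × 47.4 / 1.83) ≈ 1387.82.
Average inventory = Q*/2 ≈ 1387.82 / 2 = 693.910.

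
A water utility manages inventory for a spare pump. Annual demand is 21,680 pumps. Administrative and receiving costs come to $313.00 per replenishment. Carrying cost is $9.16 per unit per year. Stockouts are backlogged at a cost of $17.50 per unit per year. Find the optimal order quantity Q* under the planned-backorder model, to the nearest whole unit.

Q* ≈ 1,502 pumps

With planned backorders, Q* = √(2DS/H) · √((H+B)/B).
√(2DS/H) = √(2 × 21,680 × 313 / 9.16) = 1217.220.
√((H+B)/B) = √((9.16+17.5)/17.5) = 1.2343.
Q* ≈ 1502.381.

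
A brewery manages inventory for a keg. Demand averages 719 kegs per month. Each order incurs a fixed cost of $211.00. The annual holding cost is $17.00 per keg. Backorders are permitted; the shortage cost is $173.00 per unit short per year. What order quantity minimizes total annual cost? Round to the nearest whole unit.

Annual demand D = 719 × 12 = 8,628.
With planned backorders, Q* = √(2DS/H) · √((H+B)/B).
√(2DS/H) = √(2 × 8,628 × 211 / 17) = 462.793.
√((H+B)/B) = √((17+173)/173) = 1.0480.
Q* ≈ 484.999.

Q* ≈ 485 kegs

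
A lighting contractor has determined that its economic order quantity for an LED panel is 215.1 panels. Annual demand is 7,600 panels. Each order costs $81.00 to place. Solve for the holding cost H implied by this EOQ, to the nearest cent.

H ≈ $26.61

Squaring Q* = √(2DS/H) gives Q*² = 2DS/H.
From Q* = √(2DS/H): H = 2DS / Q*² = 2 × 7,600 × 81 / 215.1² = 26.6102.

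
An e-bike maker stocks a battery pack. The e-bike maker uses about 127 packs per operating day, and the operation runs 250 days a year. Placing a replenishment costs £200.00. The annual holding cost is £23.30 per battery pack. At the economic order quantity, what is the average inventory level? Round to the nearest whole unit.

Average inventory ≈ 369 packs

Annual demand D = 127 × 250 = 31,750.
Q* = √(2DS/H) = √(2 × 31,750 × 200 / 23.3) ≈ 738.28.
Average inventory = Q*/2 ≈ 738.28 / 2 = 369.142.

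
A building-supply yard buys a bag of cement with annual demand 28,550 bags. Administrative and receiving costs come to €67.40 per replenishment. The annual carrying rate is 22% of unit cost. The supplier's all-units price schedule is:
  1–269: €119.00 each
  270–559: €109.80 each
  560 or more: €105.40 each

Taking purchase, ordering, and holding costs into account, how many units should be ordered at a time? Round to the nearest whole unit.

Holding cost per unit per year at price C is H = 0.22·C.
For each price level, check whether its EOQ is feasible; otherwise the best quantity at that price is the breakpoint.
Tier 1 (€119.00): EOQ = 383.4 exceeds tier's upper bound 269, so this tier is dominated.
EOQ at €109.80 = 399.1 (feasible in tier 2): TC = 28,550×€109.80 + (28,550/399.1)×67.4 + (399.1/2)×0.22×€109.80 = €3,144,431.85.
EOQ at €105.40 = 407.4 < 560, so use break Q=560: TC = 28,550×€105.40 + (28,550/560.0)×67.4 + (560.0/2)×0.22×€105.40 = €3,019,098.84.
Lowest total cost is €3,019,098.84 at Q = 560.0.

Q* ≈ 560 bags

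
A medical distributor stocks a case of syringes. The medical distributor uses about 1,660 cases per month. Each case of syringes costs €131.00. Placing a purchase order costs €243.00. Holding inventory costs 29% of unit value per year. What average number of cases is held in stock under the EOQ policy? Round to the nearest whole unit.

Annual demand D = 1,660 × 12 = 19,920.
Holding cost H = 0.29 × €131.00 = €37.9900 per unit per year.
The optimal lot size = √(2DS/H) = √(2 × 19,920 × 243 / 37.99) ≈ 504.81.
Average inventory = Q*/2 ≈ 504.81 / 2 = 252.405.

Average inventory ≈ 252 cases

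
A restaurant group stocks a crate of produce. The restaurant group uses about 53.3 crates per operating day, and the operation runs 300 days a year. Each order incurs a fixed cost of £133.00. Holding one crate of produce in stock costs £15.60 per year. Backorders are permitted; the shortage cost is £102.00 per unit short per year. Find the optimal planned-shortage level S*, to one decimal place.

S* ≈ 74.4 crates

Annual demand D = 53.3 × 300 = 15,990.
With planned backorders, Q* = √(2DS/H) · √((H+B)/B).
√(2DS/H) = √(2 × 15,990 × 133 / 15.6) = 522.159.
√((H+B)/B) = √((15.6+102)/102) = 1.0738.
Q* ≈ 560.669.
S* = Q* · H/(H+B) = 560.669 × 15.6/117.6 ≈ 74.374.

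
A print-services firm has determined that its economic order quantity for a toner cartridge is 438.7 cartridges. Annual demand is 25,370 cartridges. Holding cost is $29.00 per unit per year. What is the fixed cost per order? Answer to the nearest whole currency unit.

S ≈ $110

Invert the EOQ relation Q*² = 2DS/H.
From Q* = √(2DS/H): S = Q*²H / (2D) = 438.7² × 29 / (2 × 25,370) = 109.9975.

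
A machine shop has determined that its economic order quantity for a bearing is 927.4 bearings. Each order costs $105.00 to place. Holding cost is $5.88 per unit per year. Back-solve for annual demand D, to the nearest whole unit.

D ≈ 24,082 bearings per year

Invert the EOQ relation Q*² = 2DS/H.
From Q* = √(2DS/H): D = Q*²H / (2S) = 927.4² × 5.88 / (2 × 105) = 24081.981.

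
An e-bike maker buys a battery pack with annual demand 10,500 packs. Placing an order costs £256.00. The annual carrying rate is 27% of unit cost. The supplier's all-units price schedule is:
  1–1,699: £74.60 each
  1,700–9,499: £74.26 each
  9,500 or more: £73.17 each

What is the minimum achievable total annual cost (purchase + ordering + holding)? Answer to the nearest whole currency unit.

Holding cost per unit per year at price C is H = 0.27·C.
Evaluate total cost at each tier's feasible EOQ or, if the EOQ is below the tier, at the tier's minimum quantity.
EOQ at £74.60 = 516.6 (feasible in tier 1): TC = 10,500×£74.60 + (10,500/516.6)×256 + (516.6/2)×0.27×£74.60 = £793,705.93.
EOQ at £74.26 = 517.8 < 1700, so use break Q=1700: TC = 10,500×£74.26 + (10,500/1700.0)×256 + (1700.0/2)×0.27×£74.26 = £798,353.85.
EOQ at £73.17 = 521.7 < 9500, so use break Q=9500: TC = 10,500×£73.17 + (10,500/9500.0)×256 + (9500.0/2)×0.27×£73.17 = £862,408.47.
Lowest total cost among the candidates is at Q = 516.6.

TC* ≈ £793,706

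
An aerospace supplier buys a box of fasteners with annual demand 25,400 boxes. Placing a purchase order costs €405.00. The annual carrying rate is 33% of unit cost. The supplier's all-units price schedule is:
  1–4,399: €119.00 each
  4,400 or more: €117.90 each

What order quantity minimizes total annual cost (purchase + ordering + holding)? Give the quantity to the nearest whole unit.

Holding cost per unit per year at price C is H = 0.33·C.
Evaluate total cost at each tier's feasible EOQ or, if the EOQ is below the tier, at the tier's minimum quantity.
EOQ at €119.00 = 723.8 (feasible in tier 1): TC = 25,400×€119.00 + (25,400/723.8)×405 + (723.8/2)×0.33×€119.00 = €3,051,024.30.
EOQ at €117.90 = 727.2 < 4400, so use break Q=4400: TC = 25,400×€117.90 + (25,400/4400.0)×405 + (4400.0/2)×0.33×€117.90 = €3,082,593.35.
Lowest total cost is €3,051,024.30 at Q = 723.8.

Q* ≈ 724 boxes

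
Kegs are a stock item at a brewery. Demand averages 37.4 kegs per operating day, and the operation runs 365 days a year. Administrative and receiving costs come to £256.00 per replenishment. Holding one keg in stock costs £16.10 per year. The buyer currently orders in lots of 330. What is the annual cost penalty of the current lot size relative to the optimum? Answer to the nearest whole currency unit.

Extra cost ≈ £2,638 per year

Annual demand D = 37.4 × 365 = 13,651.
EOQ = √(2DS/H) = √(2 × 13,651 × 256 / 16.1) ≈ 658.88.
Cost at Q* = (D/Q*)S + (Q*/2)H = √(2DSH) ≈ £10,607.92.
Cost at Q = 330: (13,651/330)×256 + (330/2)×16.1 = £10,589.87 + £2,656.50 = £13,246.37.
Excess = £13,246.37 − £10,607.92 = £2,638.45.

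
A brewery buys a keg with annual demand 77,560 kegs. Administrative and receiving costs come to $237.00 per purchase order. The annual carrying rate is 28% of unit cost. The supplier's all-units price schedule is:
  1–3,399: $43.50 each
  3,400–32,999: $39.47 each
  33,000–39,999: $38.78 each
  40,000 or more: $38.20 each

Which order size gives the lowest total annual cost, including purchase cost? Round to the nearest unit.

Q* ≈ 3,400 kegs

Holding cost per unit per year at price C is H = 0.28·C.
Evaluate total cost at each tier's feasible EOQ or, if the EOQ is below the tier, at the tier's minimum quantity.
EOQ at $43.50 = 1737.3 (feasible in tier 1): TC = 77,560×$43.50 + (77,560/1737.3)×237 + (1737.3/2)×0.28×$43.50 = $3,395,020.78.
EOQ at $39.47 = 1823.9 < 3400, so use break Q=3400: TC = 77,560×$39.47 + (77,560/3400.0)×237 + (3400.0/2)×0.28×$39.47 = $3,085,487.31.
EOQ at $38.78 = 1840.0 < 33000, so use break Q=33000: TC = 77,560×$38.78 + (77,560/33000.0)×237 + (33000.0/2)×0.28×$38.78 = $3,187,497.42.
EOQ at $38.20 = 1853.9 < 40000, so use break Q=40000: TC = 77,560×$38.20 + (77,560/40000.0)×237 + (40000.0/2)×0.28×$38.20 = $3,177,171.54.
Lowest total cost is $3,085,487.31 at Q = 3400.0.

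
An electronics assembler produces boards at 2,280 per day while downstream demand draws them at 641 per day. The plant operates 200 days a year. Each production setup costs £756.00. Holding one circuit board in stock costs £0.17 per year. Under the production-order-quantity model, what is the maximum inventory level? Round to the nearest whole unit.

Annual demand D = 641 × 200 = 128,200.
Production build-up factor (1 − d/p) = 1 − 641/2,280 = 0.7189.
Q* = √(2DS / (H(1 − d/p))) = √(2 × 128,200 × 756 / (0.17 × 0.7189)).
= √(193,838,400 / 0.1222) ≈ 39826.615.
Maximum inventory = Q*(1 − d/p) = 39826.615 × 0.7189 ≈ 28629.746.

I_max ≈ 28,630 boards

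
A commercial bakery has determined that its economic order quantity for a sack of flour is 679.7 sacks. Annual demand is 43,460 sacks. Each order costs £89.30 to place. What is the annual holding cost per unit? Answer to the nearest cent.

The basic EOQ model gives Q* = √(2DS/H); rearrange for the unknown.
From Q* = √(2DS/H): H = 2DS / Q*² = 2 × 43,460 × 89.3 / 679.7² = 16.8011.

H ≈ £16.80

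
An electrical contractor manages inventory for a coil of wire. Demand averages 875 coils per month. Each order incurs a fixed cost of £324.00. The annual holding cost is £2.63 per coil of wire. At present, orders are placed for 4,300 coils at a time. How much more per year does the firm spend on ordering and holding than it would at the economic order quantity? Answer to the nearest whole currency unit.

Annual demand D = 875 × 12 = 10,500.
EOQ = √(2DS/H) = √(2 × 10,500 × 324 / 2.63) ≈ 1608.44.
Cost at Q* = (D/Q*)S + (Q*/2)H = √(2DSH) ≈ £4,230.19.
Cost at Q = 4,300: (10,500/4,300)×324 + (4,300/2)×2.63 = £791.16 + £5,654.50 = £6,445.66.
Excess = £6,445.66 − £4,230.19 = £2,215.47.

Extra cost ≈ £2,215 per year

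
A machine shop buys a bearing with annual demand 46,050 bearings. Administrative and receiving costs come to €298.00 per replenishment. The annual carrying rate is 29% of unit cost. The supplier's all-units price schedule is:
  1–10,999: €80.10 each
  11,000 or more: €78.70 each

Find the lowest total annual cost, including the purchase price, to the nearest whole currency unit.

TC* ≈ €3,713,855

Holding cost per unit per year at price C is H = 0.29·C.
Evaluate total cost at each tier's feasible EOQ or, if the EOQ is below the tier, at the tier's minimum quantity.
EOQ at €80.10 = 1087.0 (feasible in tier 1): TC = 46,050×€80.10 + (46,050/1087.0)×298 + (1087.0/2)×0.29×€80.10 = €3,713,854.52.
EOQ at €78.70 = 1096.6 < 11000, so use break Q=11000: TC = 46,050×€78.70 + (46,050/11000.0)×298 + (11000.0/2)×0.29×€78.70 = €3,750,909.04.
Lowest total cost among the candidates is at Q = 1087.0.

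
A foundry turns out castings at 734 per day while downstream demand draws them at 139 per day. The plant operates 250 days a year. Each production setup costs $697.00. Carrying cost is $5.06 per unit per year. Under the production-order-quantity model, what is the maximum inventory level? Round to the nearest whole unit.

Annual demand D = 139 × 250 = 34,750.
Production build-up factor (1 − d/p) = 1 − 139/734 = 0.8106.
Q* = √(2DS / (H(1 − d/p))) = √(2 × 34,750 × 697 / (5.06 × 0.8106)).
= √(48,441,500 / 4.1018) ≈ 3436.553.
Maximum inventory = Q*(1 − d/p) = 3436.553 × 0.8106 ≈ 2785.762.

I_max ≈ 2,786 castings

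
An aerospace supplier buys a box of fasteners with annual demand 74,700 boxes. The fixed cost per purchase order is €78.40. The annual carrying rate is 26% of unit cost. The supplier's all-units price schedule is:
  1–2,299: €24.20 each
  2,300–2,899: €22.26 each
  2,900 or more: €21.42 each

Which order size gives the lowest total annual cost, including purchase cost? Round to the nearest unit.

Q* ≈ 2,900 boxes

Holding cost per unit per year at price C is H = 0.26·C.
Evaluate total cost at each tier's feasible EOQ or, if the EOQ is below the tier, at the tier's minimum quantity.
EOQ at €24.20 = 1364.4 (feasible in tier 1): TC = 74,700×€24.20 + (74,700/1364.4)×78.4 + (1364.4/2)×0.26×€24.20 = €1,816,324.75.
EOQ at €22.26 = 1422.6 < 2300, so use break Q=2300: TC = 74,700×€22.26 + (74,700/2300.0)×78.4 + (2300.0/2)×0.26×€22.26 = €1,672,024.04.
EOQ at €21.42 = 1450.2 < 2900, so use break Q=2900: TC = 74,700×€21.42 + (74,700/2900.0)×78.4 + (2900.0/2)×0.26×€21.42 = €1,610,168.82.
Lowest total cost is €1,610,168.82 at Q = 2900.0.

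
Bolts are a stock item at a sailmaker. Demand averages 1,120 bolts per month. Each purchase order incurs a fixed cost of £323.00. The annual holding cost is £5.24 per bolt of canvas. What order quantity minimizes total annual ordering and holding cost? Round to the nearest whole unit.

Q* ≈ 1,287 bolts

Annual demand D = 1,120 × 12 = 13,440.
EOQ = √(2DS / H) = √(2 × 13,440 × 323 / 5.24).
= √(8,682,240 / 5.24) = √1,656,916.0305 ≈ 1287.213.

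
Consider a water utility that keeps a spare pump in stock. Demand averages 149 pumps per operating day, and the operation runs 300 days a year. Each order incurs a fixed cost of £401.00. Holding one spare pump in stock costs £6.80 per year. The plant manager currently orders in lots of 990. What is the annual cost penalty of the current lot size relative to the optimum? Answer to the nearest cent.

Extra cost ≈ £5,858.43 per year

Annual demand D = 149 × 300 = 44,700.
EOQ = √(2DS/H) = √(2 × 44,700 × 401 / 6.8) ≈ 2296.08.
Cost at Q* = (D/Q*)S + (Q*/2)H = √(2DSH) ≈ £15,613.33.
Cost at Q = 990: (44,700/990)×401 + (990/2)×6.8 = £18,105.76 + £3,366.00 = £21,471.76.
Excess = £21,471.76 − £15,613.33 = £5,858.43.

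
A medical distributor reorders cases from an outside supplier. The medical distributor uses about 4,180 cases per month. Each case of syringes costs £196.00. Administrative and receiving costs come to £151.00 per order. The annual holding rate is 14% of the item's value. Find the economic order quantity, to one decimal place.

Annual demand D = 4,180 × 12 = 50,160.
Holding cost H = 0.14 × £196.00 = £27.4400 per unit per year.
EOQ = √(2DS / H) = √(2 × 50,160 × 151 / 27.44).
= √(15,148,320 / 27.44) = √552,052.4781 ≈ 743.002.

Q* ≈ 743.0 cases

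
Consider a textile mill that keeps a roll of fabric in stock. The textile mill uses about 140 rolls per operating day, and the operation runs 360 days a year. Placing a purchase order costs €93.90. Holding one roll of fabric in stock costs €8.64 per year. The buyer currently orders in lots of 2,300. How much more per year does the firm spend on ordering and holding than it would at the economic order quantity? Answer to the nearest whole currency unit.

Annual demand D = 140 × 360 = 50,400.
EOQ = √(2DS/H) = √(2 × 50,400 × 93.9 / 8.64) ≈ 1046.66.
Cost at Q* = (D/Q*)S + (Q*/2)H = √(2DSH) ≈ €9,043.15.
Cost at Q = 2,300: (50,400/2,300)×93.9 + (2,300/2)×8.64 = €2,057.63 + €9,936.00 = €11,993.63.
Excess = €11,993.63 − €9,043.15 = €2,950.48.

Extra cost ≈ €2,950 per year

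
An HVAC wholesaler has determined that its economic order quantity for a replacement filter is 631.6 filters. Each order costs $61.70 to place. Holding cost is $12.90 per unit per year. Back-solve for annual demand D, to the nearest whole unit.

D ≈ 41,702 filters per year

The basic EOQ model gives Q* = √(2DS/H); rearrange for the unknown.
From Q* = √(2DS/H): D = Q*²H / (2S) = 631.6² × 12.9 / (2 × 61.7) = 41702.183.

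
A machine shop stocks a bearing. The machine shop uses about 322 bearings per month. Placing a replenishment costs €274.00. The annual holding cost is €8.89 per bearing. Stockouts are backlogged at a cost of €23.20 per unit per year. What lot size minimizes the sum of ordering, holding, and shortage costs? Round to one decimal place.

Annual demand D = 322 × 12 = 3,864.
With planned backorders, Q* = √(2DS/H) · √((H+B)/B).
√(2DS/H) = √(2 × 3,864 × 274 / 8.89) = 488.043.
√((H+B)/B) = √((8.89+23.2)/23.2) = 1.1761.
Q* ≈ 573.983.

Q* ≈ 574.0 bearings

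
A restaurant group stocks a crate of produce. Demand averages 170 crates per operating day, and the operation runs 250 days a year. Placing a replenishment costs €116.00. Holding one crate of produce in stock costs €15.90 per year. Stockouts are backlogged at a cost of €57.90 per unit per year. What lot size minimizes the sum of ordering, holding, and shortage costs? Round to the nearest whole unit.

Q* ≈ 889 crates

Annual demand D = 170 × 250 = 42,500.
With planned backorders, Q* = √(2DS/H) · √((H+B)/B).
√(2DS/H) = √(2 × 42,500 × 116 / 15.9) = 787.481.
√((H+B)/B) = √((15.9+57.9)/57.9) = 1.1290.
Q* ≈ 889.055.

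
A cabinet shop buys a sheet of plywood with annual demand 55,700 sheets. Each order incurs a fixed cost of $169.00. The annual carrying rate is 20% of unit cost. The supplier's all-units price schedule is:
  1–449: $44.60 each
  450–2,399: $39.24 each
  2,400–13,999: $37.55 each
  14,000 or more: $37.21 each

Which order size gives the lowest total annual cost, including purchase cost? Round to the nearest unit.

Q* ≈ 2,400 sheets

Holding cost per unit per year at price C is H = 0.20·C.
Candidates are each tier's EOQ (if it falls in that tier) and each price-break quantity.
Tier 1 ($44.60): EOQ = 1452.8 exceeds tier's upper bound 449, so this tier is dominated.
EOQ at $39.24 = 1548.8 (feasible in tier 2): TC = 55,700×$39.24 + (55,700/1548.8)×169 + (1548.8/2)×0.20×$39.24 = $2,197,823.29.
EOQ at $37.55 = 1583.3 < 2400, so use break Q=2400: TC = 55,700×$37.55 + (55,700/2400.0)×169 + (2400.0/2)×0.20×$37.55 = $2,104,469.21.
EOQ at $37.21 = 1590.5 < 14000, so use break Q=14000: TC = 55,700×$37.21 + (55,700/14000.0)×169 + (14000.0/2)×0.20×$37.21 = $2,125,363.38.
Lowest total cost is $2,104,469.21 at Q = 2400.0.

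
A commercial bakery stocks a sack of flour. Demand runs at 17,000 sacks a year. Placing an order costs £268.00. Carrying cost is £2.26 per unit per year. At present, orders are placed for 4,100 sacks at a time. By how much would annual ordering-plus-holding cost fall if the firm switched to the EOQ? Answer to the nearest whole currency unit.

Extra cost ≈ £1,206 per year

EOQ = √(2DS/H) = √(2 × 17,000 × 268 / 2.26) ≈ 2007.95.
Cost at Q* = (D/Q*)S + (Q*/2)H = √(2DSH) ≈ £4,537.96.
Cost at Q = 4,100: (17,000/4,100)×268 + (4,100/2)×2.26 = £1,111.22 + £4,633.00 = £5,744.22.
Excess = £5,744.22 − £4,537.96 = £1,206.26.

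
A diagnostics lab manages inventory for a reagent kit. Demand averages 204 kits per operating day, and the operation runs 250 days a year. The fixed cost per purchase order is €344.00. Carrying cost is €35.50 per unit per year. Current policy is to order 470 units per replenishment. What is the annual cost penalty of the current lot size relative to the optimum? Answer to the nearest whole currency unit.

Extra cost ≈ €10,377 per year

Annual demand D = 204 × 250 = 51,000.
EOQ = √(2DS/H) = √(2 × 51,000 × 344 / 35.5) ≈ 994.18.
Cost at Q* = (D/Q*)S + (Q*/2)H = √(2DSH) ≈ €35,293.40.
Cost at Q = 470: (51,000/470)×344 + (470/2)×35.5 = €37,327.66 + €8,342.50 = €45,670.16.
Excess = €45,670.16 − €35,293.40 = €10,376.76.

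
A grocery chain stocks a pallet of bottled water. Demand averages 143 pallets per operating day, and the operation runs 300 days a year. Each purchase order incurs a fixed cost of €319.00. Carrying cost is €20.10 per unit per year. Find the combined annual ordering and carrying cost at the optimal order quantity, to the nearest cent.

Annual demand D = 143 × 300 = 42,900.
The optimal lot size = √(2DS/H) = √(2 × 42,900 × 319 / 20.1) ≈ 1166.92.
At the optimum the two cost components are equal, so total cost = 2·(Q*/2)H = Q*·H.
Minimum total = √(2DSH) = √(2 × 42,900 × 319 × 20.1) ≈ 23455.085.

TC* ≈ €23,455.09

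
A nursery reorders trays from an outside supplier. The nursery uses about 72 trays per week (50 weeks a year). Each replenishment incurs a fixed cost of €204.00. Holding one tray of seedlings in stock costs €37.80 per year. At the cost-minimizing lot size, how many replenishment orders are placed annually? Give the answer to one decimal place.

Annual demand D = 72 × 50 = 3,600.
Q* = √(2DS/H) = √(2 × 3,600 × 204 / 37.8) ≈ 197.12.
Orders per year = D / Q* = 3,600 / 197.12 ≈ 18.263.

N ≈ 18.3 orders per year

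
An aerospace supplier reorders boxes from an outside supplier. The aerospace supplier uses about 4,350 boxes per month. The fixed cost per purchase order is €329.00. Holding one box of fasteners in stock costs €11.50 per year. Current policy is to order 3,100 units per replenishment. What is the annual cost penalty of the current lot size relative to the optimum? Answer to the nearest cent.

Extra cost ≈ €3,490.39 per year

Annual demand D = 4,350 × 12 = 52,200.
EOQ = √(2DS/H) = √(2 × 52,200 × 329 / 11.5) ≈ 1728.22.
Cost at Q* = (D/Q*)S + (Q*/2)H = √(2DSH) ≈ €19,874.54.
Cost at Q = 3,100: (52,200/3,100)×329 + (3,100/2)×11.5 = €5,539.94 + €17,825.00 = €23,364.94.
Excess = €23,364.94 − €19,874.54 = €3,490.39.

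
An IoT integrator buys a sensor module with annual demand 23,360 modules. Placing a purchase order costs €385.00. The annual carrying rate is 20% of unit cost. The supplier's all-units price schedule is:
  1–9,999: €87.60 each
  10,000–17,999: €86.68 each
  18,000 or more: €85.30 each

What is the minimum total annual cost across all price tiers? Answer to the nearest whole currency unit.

Holding cost per unit per year at price C is H = 0.20·C.
For each price level, check whether its EOQ is feasible; otherwise the best quantity at that price is the breakpoint.
EOQ at €87.60 = 1013.2 (feasible in tier 1): TC = 23,360×€87.60 + (23,360/1013.2)×385 + (1013.2/2)×0.20×€87.60 = €2,064,088.06.
EOQ at €86.68 = 1018.6 < 10000, so use break Q=10000: TC = 23,360×€86.68 + (23,360/10000.0)×385 + (10000.0/2)×0.20×€86.68 = €2,112,424.16.
EOQ at €85.30 = 1026.8 < 18000, so use break Q=18000: TC = 23,360×€85.30 + (23,360/18000.0)×385 + (18000.0/2)×0.20×€85.30 = €2,146,647.64.
Lowest total cost among the candidates is at Q = 1013.2.

TC* ≈ €2,064,088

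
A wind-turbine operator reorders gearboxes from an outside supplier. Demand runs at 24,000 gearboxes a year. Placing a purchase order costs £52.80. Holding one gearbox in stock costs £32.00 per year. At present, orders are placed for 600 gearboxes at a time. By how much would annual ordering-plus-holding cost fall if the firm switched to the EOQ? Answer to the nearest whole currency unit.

Extra cost ≈ £2,706 per year

EOQ = √(2DS/H) = √(2 × 24,000 × 52.8 / 32) ≈ 281.42.
Cost at Q* = (D/Q*)S + (Q*/2)H = √(2DSH) ≈ £9,005.60.
Cost at Q = 600: (24,000/600)×52.8 + (600/2)×32 = £2,112.00 + £9,600.00 = £11,712.00.
Excess = £11,712.00 − £9,005.60 = £2,706.40.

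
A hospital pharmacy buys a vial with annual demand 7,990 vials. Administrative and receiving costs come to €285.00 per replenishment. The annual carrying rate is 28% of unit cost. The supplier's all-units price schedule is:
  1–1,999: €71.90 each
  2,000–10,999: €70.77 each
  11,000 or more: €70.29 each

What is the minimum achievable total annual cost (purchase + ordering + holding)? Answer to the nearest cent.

TC* ≈ €584,056.34

Holding cost per unit per year at price C is H = 0.28·C.
For each price level, check whether its EOQ is feasible; otherwise the best quantity at that price is the breakpoint.
EOQ at €71.90 = 475.6 (feasible in tier 1): TC = 7,990×€71.90 + (7,990/475.6)×285 + (475.6/2)×0.28×€71.90 = €584,056.34.
EOQ at €70.77 = 479.4 < 2000, so use break Q=2000: TC = 7,990×€70.77 + (7,990/2000.0)×285 + (2000.0/2)×0.28×€70.77 = €586,406.47.
EOQ at €70.29 = 481.0 < 11000, so use break Q=11000: TC = 7,990×€70.29 + (7,990/11000.0)×285 + (11000.0/2)×0.28×€70.29 = €670,070.71.
Lowest total cost among the candidates is at Q = 475.6.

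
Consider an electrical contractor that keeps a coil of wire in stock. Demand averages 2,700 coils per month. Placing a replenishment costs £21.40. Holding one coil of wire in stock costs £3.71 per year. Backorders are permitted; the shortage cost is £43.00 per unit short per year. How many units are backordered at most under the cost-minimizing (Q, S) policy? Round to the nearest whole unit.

Annual demand D = 2,700 × 12 = 32,400.
With planned backorders, Q* = √(2DS/H) · √((H+B)/B).
√(2DS/H) = √(2 × 32,400 × 21.4 / 3.71) = 611.375.
√((H+B)/B) = √((3.71+43)/43) = 1.0422.
Q* ≈ 637.203.
S* = Q* · H/(H+B) = 637.203 × 3.71/46.71 ≈ 50.611.

S* ≈ 51 coils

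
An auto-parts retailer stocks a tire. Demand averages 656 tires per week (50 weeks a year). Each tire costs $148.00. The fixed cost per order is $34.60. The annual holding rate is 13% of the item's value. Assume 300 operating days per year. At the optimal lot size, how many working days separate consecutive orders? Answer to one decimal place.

Annual demand D = 656 × 50 = 32,800.
Holding cost H = 0.13 × $148.00 = $19.2400 per unit per year.
The optimal lot size = √(2DS/H) = √(2 × 32,800 × 34.6 / 19.24) ≈ 343.47.
Cycle time = Q*/D × 300 = 343.47 / 32,800 × 300 ≈ 3.141 days.

T ≈ 3.1 days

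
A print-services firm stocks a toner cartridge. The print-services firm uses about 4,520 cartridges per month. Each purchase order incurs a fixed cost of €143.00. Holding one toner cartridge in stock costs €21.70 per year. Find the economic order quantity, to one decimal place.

Annual demand D = 4,520 × 12 = 54,240.
EOQ = √(2DS / H) = √(2 × 54,240 × 143 / 21.7).
= √(15,512,640 / 21.7) = √714,868.2028 ≈ 845.499.

Q* ≈ 845.5 cartridges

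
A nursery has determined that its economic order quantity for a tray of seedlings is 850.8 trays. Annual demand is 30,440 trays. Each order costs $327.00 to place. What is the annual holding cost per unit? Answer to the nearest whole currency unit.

The basic EOQ model gives Q* = √(2DS/H); rearrange for the unknown.
From Q* = √(2DS/H): H = 2DS / Q*² = 2 × 30,440 × 327 / 850.8² = 27.5022.

H ≈ $28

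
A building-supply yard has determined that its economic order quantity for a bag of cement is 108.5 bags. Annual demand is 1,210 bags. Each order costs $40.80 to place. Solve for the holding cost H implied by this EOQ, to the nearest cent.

Invert the EOQ relation Q*² = 2DS/H.
From Q* = √(2DS/H): H = 2DS / Q*² = 2 × 1,210 × 40.8 / 108.5² = 8.3872.

H ≈ $8.39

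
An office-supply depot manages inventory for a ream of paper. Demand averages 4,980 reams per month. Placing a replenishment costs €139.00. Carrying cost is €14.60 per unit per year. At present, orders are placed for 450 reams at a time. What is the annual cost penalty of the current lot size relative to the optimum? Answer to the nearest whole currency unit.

Annual demand D = 4,980 × 12 = 59,760.
EOQ = √(2DS/H) = √(2 × 59,760 × 139 / 14.6) ≈ 1066.72.
Cost at Q* = (D/Q*)S + (Q*/2)H = √(2DSH) ≈ €15,574.14.
Cost at Q = 450: (59,760/450)×139 + (450/2)×14.6 = €18,459.20 + €3,285.00 = €21,744.20.
Excess = €21,744.20 − €15,574.14 = €6,170.06.

Extra cost ≈ €6,170 per year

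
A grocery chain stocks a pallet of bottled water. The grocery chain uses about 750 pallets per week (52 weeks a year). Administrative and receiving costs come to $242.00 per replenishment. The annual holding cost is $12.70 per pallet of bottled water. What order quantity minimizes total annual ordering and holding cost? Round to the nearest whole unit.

Annual demand D = 750 × 52 = 39,000.
EOQ = √(2DS / H) = √(2 × 39,000 × 242 / 12.7).
= √(18,876,000 / 12.7) = √1,486,299.2126 ≈ 1219.139.

Q* ≈ 1,219 pallets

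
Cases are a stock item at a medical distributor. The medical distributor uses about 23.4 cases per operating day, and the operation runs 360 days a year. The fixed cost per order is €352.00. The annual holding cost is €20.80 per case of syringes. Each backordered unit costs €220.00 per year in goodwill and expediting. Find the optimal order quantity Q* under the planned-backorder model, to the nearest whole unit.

Q* ≈ 559 cases

Annual demand D = 23.4 × 360 = 8,424.
With planned backorders, Q* = √(2DS/H) · √((H+B)/B).
√(2DS/H) = √(2 × 8,424 × 352 / 20.8) = 533.966.
√((H+B)/B) = √((20.8+220)/220) = 1.0462.
Q* ≈ 558.638.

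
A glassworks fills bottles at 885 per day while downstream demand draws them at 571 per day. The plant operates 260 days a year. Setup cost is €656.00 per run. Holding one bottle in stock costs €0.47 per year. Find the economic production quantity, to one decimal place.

Annual demand D = 571 × 260 = 148,460.
Production build-up factor (1 − d/p) = 1 − 571/885 = 0.3548.
Q* = √(2DS / (H(1 − d/p))) = √(2 × 148,460 × 656 / (0.47 × 0.3548)).
= √(194,779,520 / 0.1668) ≈ 34176.653.

Q* ≈ 34,176.7 bottles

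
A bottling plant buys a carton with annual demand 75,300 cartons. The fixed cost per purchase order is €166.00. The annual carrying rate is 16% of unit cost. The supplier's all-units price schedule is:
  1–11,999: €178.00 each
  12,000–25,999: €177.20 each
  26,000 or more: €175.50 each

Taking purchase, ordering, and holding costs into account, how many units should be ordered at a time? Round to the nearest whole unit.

Holding cost per unit per year at price C is H = 0.16·C.
Candidates are each tier's EOQ (if it falls in that tier) and each price-break quantity.
EOQ at €178.00 = 936.9 (feasible in tier 1): TC = 75,300×€178.00 + (75,300/936.9)×166 + (936.9/2)×0.16×€178.00 = €13,430,083.11.
EOQ at €177.20 = 939.0 < 12000, so use break Q=12000: TC = 75,300×€177.20 + (75,300/12000.0)×166 + (12000.0/2)×0.16×€177.20 = €13,514,313.65.
EOQ at €175.50 = 943.6 < 26000, so use break Q=26000: TC = 75,300×€175.50 + (75,300/26000.0)×166 + (26000.0/2)×0.16×€175.50 = €13,580,670.76.
Lowest total cost is €13,430,083.11 at Q = 936.9.

Q* ≈ 937 cartons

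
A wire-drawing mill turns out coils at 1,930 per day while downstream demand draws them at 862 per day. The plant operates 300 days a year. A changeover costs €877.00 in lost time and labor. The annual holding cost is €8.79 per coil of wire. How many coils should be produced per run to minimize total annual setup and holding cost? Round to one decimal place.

Q* ≈ 9,656.7 coils

Annual demand D = 862 × 300 = 258,600.
Production build-up factor (1 − d/p) = 1 − 862/1,930 = 0.5534.
Q* = √(2DS / (H(1 − d/p))) = √(2 × 258,600 × 877 / (8.79 × 0.5534)).
= √(453,584,400 / 4.8641) ≈ 9656.676.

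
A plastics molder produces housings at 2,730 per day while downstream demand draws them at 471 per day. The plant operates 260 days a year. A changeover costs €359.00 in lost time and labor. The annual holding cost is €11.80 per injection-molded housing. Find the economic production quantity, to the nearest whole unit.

Q* ≈ 3,001 housings

Annual demand D = 471 × 260 = 122,460.
Production build-up factor (1 − d/p) = 1 − 471/2,730 = 0.8275.
Q* = √(2DS / (H(1 − d/p))) = √(2 × 122,460 × 359 / (11.8 × 0.8275)).
= √(87,926,280 / 9.7642) ≈ 3000.831.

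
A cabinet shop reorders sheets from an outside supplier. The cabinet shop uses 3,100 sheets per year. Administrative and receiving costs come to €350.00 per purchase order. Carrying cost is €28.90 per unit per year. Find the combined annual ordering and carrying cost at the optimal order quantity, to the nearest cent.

TC* ≈ €7,919.15

EOQ = √(2DS/H) = √(2 × 3,100 × 350 / 28.9) ≈ 274.02.
At the optimum the two cost components are equal, so total cost = 2·(Q*/2)H = Q*·H.
Minimum total = √(2DSH) = √(2 × 3,100 × 350 × 28.9) ≈ 7919.154.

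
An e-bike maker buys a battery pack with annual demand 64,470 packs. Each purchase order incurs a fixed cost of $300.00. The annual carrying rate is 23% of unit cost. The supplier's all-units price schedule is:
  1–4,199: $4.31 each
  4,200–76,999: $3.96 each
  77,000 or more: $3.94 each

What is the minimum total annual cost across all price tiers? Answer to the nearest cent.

TC* ≈ $261,236.82

Holding cost per unit per year at price C is H = 0.23·C.
Candidates are each tier's EOQ (if it falls in that tier) and each price-break quantity.
Tier 1 ($4.31): EOQ = 6246.7 exceeds tier's upper bound 4199, so this tier is dominated.
EOQ at $3.96 = 6516.9 (feasible in tier 2): TC = 64,470×$3.96 + (64,470/6516.9)×300 + (6516.9/2)×0.23×$3.96 = $261,236.82.
EOQ at $3.94 = 6533.4 < 77000, so use break Q=77000: TC = 64,470×$3.94 + (64,470/77000.0)×300 + (77000.0/2)×0.23×$3.94 = $289,151.68.
Lowest total cost among the candidates is at Q = 6516.9.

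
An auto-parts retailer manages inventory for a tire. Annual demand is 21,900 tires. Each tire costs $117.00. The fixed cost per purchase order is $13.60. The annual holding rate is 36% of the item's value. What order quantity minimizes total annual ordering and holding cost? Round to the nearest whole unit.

Q* ≈ 119 tires

Holding cost H = 0.36 × $117.00 = $42.1200 per unit per year.
EOQ = √(2DS / H) = √(2 × 21,900 × 13.6 / 42.12).
= √(595,680 / 42.12) = √14,142.4501 ≈ 118.922.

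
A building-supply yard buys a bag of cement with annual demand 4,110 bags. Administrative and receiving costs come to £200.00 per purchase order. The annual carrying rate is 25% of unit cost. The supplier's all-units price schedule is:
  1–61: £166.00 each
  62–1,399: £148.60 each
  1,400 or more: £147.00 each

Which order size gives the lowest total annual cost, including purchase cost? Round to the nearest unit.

Holding cost per unit per year at price C is H = 0.25·C.
For each price level, check whether its EOQ is feasible; otherwise the best quantity at that price is the breakpoint.
Tier 1 (£166.00): EOQ = 199.0 exceeds tier's upper bound 61, so this tier is dominated.
EOQ at £148.60 = 210.4 (feasible in tier 2): TC = 4,110×£148.60 + (4,110/210.4)×200 + (210.4/2)×0.25×£148.60 = £618,561.02.
EOQ at £147.00 = 211.5 < 1400, so use break Q=1400: TC = 4,110×£147.00 + (4,110/1400.0)×200 + (1400.0/2)×0.25×£147.00 = £630,482.14.
Lowest total cost is £618,561.02 at Q = 210.4.

Q* ≈ 210 bags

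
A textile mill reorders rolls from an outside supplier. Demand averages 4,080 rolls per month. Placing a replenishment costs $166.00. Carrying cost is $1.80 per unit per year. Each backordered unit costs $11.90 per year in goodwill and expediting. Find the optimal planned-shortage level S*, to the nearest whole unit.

Annual demand D = 4,080 × 12 = 48,960.
With planned backorders, Q* = √(2DS/H) · √((H+B)/B).
√(2DS/H) = √(2 × 48,960 × 166 / 1.8) = 3005.062.
√((H+B)/B) = √((1.8+11.9)/11.9) = 1.0730.
Q* ≈ 3224.336.
S* = Q* · H/(H+B) = 3224.336 × 1.8/13.7 ≈ 423.635.

S* ≈ 424 rolls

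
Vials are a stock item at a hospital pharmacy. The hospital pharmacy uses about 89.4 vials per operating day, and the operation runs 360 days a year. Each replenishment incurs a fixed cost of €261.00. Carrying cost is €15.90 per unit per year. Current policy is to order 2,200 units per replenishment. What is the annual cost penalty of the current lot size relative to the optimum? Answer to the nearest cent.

Extra cost ≈ €4,964.36 per year

Annual demand D = 89.4 × 360 = 32,184.
EOQ = √(2DS/H) = √(2 × 32,184 × 261 / 15.9) ≈ 1027.91.
Cost at Q* = (D/Q*)S + (Q*/2)H = √(2DSH) ≈ €16,343.83.
Cost at Q = 2,200: (32,184/2,200)×261 + (2,200/2)×15.9 = €3,818.19 + €17,490.00 = €21,308.19.
Excess = €21,308.19 − €16,343.83 = €4,964.36.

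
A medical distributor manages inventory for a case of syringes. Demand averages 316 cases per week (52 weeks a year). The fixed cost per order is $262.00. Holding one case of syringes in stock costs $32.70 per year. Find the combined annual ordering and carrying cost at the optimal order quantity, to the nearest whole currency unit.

TC* ≈ $16,780

Annual demand D = 316 × 52 = 16,432.
The optimal lot size = √(2DS/H) = √(2 × 16,432 × 262 / 32.7) ≈ 513.14.
At Q*, ordering cost (D/Q*)S equals holding cost (Q*/2)H, each = √(DSH/2).
Minimum total = √(2DSH) = √(2 × 16,432 × 262 × 32.7) ≈ 16779.721.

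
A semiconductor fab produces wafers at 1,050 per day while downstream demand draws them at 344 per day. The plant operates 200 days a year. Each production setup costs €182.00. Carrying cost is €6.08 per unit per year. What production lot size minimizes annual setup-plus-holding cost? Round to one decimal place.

Q* ≈ 2,475.1 wafers

Annual demand D = 344 × 200 = 68,800.
Production build-up factor (1 − d/p) = 1 − 344/1,050 = 0.6724.
Q* = √(2DS / (H(1 − d/p))) = √(2 × 68,800 × 182 / (6.08 × 0.6724)).
= √(25,043,200 / 4.0881) ≈ 2475.058.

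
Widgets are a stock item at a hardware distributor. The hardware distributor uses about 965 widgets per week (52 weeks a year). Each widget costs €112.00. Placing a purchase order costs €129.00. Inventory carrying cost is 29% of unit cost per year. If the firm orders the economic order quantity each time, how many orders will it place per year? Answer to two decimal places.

Annual demand D = 965 × 52 = 50,180.
Holding cost H = 0.29 × €112.00 = €32.4800 per unit per year.
The optimal lot size = √(2DS/H) = √(2 × 50,180 × 129 / 32.48) ≈ 631.35.
Orders per year = D / Q* = 50,180 / 631.35 ≈ 79.481.

N ≈ 79.48 orders per year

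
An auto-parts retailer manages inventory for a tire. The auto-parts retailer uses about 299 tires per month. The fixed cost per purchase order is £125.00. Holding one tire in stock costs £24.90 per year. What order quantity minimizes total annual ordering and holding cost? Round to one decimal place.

Q* ≈ 189.8 tires

Annual demand D = 299 × 12 = 3,588.
EOQ = √(2DS / H) = √(2 × 3,588 × 125 / 24.9).
= √(897,000 / 24.9) = √36,024.0964 ≈ 189.800.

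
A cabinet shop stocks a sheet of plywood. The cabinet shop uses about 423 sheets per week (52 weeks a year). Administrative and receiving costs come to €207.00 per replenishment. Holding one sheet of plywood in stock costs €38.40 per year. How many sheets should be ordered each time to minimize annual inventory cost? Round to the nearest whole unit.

Q* ≈ 487 sheets

Annual demand D = 423 × 52 = 21,996.
EOQ = √(2DS / H) = √(2 × 21,996 × 207 / 38.4).
= √(9,106,344 / 38.4) = √237,144.375 ≈ 486.975.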